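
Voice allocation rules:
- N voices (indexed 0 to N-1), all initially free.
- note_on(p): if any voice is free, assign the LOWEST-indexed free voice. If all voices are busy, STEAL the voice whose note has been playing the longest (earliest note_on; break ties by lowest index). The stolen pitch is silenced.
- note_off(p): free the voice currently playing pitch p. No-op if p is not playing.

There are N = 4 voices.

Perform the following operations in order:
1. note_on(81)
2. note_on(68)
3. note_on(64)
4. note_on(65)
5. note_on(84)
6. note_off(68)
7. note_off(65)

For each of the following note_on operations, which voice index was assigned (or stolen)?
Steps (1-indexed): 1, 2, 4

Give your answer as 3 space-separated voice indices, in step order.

Op 1: note_on(81): voice 0 is free -> assigned | voices=[81 - - -]
Op 2: note_on(68): voice 1 is free -> assigned | voices=[81 68 - -]
Op 3: note_on(64): voice 2 is free -> assigned | voices=[81 68 64 -]
Op 4: note_on(65): voice 3 is free -> assigned | voices=[81 68 64 65]
Op 5: note_on(84): all voices busy, STEAL voice 0 (pitch 81, oldest) -> assign | voices=[84 68 64 65]
Op 6: note_off(68): free voice 1 | voices=[84 - 64 65]
Op 7: note_off(65): free voice 3 | voices=[84 - 64 -]

Answer: 0 1 3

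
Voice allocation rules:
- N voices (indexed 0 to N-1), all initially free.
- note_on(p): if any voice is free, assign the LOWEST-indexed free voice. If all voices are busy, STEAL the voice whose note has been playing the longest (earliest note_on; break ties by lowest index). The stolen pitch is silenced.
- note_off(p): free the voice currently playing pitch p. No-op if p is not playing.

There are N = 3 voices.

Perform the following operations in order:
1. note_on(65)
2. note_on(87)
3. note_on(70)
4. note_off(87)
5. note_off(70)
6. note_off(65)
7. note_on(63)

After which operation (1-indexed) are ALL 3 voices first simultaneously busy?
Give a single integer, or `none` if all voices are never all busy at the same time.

Op 1: note_on(65): voice 0 is free -> assigned | voices=[65 - -]
Op 2: note_on(87): voice 1 is free -> assigned | voices=[65 87 -]
Op 3: note_on(70): voice 2 is free -> assigned | voices=[65 87 70]
Op 4: note_off(87): free voice 1 | voices=[65 - 70]
Op 5: note_off(70): free voice 2 | voices=[65 - -]
Op 6: note_off(65): free voice 0 | voices=[- - -]
Op 7: note_on(63): voice 0 is free -> assigned | voices=[63 - -]

Answer: 3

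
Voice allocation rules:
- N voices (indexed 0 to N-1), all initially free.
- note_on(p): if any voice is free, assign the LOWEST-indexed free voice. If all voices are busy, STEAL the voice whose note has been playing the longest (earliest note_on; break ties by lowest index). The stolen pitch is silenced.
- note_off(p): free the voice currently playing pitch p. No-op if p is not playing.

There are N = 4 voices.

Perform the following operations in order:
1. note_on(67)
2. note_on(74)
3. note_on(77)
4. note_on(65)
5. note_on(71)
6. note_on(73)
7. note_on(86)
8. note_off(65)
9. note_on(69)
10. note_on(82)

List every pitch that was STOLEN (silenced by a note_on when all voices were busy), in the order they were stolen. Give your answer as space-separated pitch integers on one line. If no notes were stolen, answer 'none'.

Answer: 67 74 77 71

Derivation:
Op 1: note_on(67): voice 0 is free -> assigned | voices=[67 - - -]
Op 2: note_on(74): voice 1 is free -> assigned | voices=[67 74 - -]
Op 3: note_on(77): voice 2 is free -> assigned | voices=[67 74 77 -]
Op 4: note_on(65): voice 3 is free -> assigned | voices=[67 74 77 65]
Op 5: note_on(71): all voices busy, STEAL voice 0 (pitch 67, oldest) -> assign | voices=[71 74 77 65]
Op 6: note_on(73): all voices busy, STEAL voice 1 (pitch 74, oldest) -> assign | voices=[71 73 77 65]
Op 7: note_on(86): all voices busy, STEAL voice 2 (pitch 77, oldest) -> assign | voices=[71 73 86 65]
Op 8: note_off(65): free voice 3 | voices=[71 73 86 -]
Op 9: note_on(69): voice 3 is free -> assigned | voices=[71 73 86 69]
Op 10: note_on(82): all voices busy, STEAL voice 0 (pitch 71, oldest) -> assign | voices=[82 73 86 69]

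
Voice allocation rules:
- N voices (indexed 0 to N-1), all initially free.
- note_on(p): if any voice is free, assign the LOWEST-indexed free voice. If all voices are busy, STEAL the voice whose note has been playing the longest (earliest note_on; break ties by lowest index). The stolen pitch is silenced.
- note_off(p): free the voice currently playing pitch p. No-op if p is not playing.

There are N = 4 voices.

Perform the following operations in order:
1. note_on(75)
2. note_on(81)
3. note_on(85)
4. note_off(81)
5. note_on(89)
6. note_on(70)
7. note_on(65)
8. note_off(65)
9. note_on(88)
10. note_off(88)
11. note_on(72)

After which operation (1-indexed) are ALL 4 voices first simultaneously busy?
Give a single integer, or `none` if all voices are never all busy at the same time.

Answer: 6

Derivation:
Op 1: note_on(75): voice 0 is free -> assigned | voices=[75 - - -]
Op 2: note_on(81): voice 1 is free -> assigned | voices=[75 81 - -]
Op 3: note_on(85): voice 2 is free -> assigned | voices=[75 81 85 -]
Op 4: note_off(81): free voice 1 | voices=[75 - 85 -]
Op 5: note_on(89): voice 1 is free -> assigned | voices=[75 89 85 -]
Op 6: note_on(70): voice 3 is free -> assigned | voices=[75 89 85 70]
Op 7: note_on(65): all voices busy, STEAL voice 0 (pitch 75, oldest) -> assign | voices=[65 89 85 70]
Op 8: note_off(65): free voice 0 | voices=[- 89 85 70]
Op 9: note_on(88): voice 0 is free -> assigned | voices=[88 89 85 70]
Op 10: note_off(88): free voice 0 | voices=[- 89 85 70]
Op 11: note_on(72): voice 0 is free -> assigned | voices=[72 89 85 70]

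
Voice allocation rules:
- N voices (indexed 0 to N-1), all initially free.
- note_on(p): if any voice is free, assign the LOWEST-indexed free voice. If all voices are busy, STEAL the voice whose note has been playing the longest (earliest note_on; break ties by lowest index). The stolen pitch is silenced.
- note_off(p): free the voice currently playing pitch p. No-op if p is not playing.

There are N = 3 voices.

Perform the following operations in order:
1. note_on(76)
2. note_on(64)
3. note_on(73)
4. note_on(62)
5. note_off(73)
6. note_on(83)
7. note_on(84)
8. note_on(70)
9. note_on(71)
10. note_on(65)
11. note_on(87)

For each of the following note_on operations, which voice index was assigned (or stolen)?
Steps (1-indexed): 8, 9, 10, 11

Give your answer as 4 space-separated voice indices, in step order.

Op 1: note_on(76): voice 0 is free -> assigned | voices=[76 - -]
Op 2: note_on(64): voice 1 is free -> assigned | voices=[76 64 -]
Op 3: note_on(73): voice 2 is free -> assigned | voices=[76 64 73]
Op 4: note_on(62): all voices busy, STEAL voice 0 (pitch 76, oldest) -> assign | voices=[62 64 73]
Op 5: note_off(73): free voice 2 | voices=[62 64 -]
Op 6: note_on(83): voice 2 is free -> assigned | voices=[62 64 83]
Op 7: note_on(84): all voices busy, STEAL voice 1 (pitch 64, oldest) -> assign | voices=[62 84 83]
Op 8: note_on(70): all voices busy, STEAL voice 0 (pitch 62, oldest) -> assign | voices=[70 84 83]
Op 9: note_on(71): all voices busy, STEAL voice 2 (pitch 83, oldest) -> assign | voices=[70 84 71]
Op 10: note_on(65): all voices busy, STEAL voice 1 (pitch 84, oldest) -> assign | voices=[70 65 71]
Op 11: note_on(87): all voices busy, STEAL voice 0 (pitch 70, oldest) -> assign | voices=[87 65 71]

Answer: 0 2 1 0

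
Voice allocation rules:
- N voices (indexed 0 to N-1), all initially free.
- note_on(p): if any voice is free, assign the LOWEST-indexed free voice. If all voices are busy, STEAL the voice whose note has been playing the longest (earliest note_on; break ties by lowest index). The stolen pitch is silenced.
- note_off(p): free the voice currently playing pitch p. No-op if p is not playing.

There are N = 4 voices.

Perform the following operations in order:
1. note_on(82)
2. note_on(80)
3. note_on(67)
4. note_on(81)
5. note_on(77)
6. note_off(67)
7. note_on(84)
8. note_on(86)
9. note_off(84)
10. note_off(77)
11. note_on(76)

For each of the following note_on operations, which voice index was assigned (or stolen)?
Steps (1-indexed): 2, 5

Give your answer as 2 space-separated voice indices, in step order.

Op 1: note_on(82): voice 0 is free -> assigned | voices=[82 - - -]
Op 2: note_on(80): voice 1 is free -> assigned | voices=[82 80 - -]
Op 3: note_on(67): voice 2 is free -> assigned | voices=[82 80 67 -]
Op 4: note_on(81): voice 3 is free -> assigned | voices=[82 80 67 81]
Op 5: note_on(77): all voices busy, STEAL voice 0 (pitch 82, oldest) -> assign | voices=[77 80 67 81]
Op 6: note_off(67): free voice 2 | voices=[77 80 - 81]
Op 7: note_on(84): voice 2 is free -> assigned | voices=[77 80 84 81]
Op 8: note_on(86): all voices busy, STEAL voice 1 (pitch 80, oldest) -> assign | voices=[77 86 84 81]
Op 9: note_off(84): free voice 2 | voices=[77 86 - 81]
Op 10: note_off(77): free voice 0 | voices=[- 86 - 81]
Op 11: note_on(76): voice 0 is free -> assigned | voices=[76 86 - 81]

Answer: 1 0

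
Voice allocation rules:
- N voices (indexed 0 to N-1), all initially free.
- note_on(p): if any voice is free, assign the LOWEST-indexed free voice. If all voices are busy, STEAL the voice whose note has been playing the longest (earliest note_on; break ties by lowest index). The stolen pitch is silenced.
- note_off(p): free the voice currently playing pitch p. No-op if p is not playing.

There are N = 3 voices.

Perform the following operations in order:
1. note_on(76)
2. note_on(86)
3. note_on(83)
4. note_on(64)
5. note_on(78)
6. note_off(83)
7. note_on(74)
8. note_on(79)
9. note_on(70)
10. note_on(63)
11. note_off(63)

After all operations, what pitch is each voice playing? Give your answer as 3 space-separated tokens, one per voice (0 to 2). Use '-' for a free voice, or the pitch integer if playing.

Op 1: note_on(76): voice 0 is free -> assigned | voices=[76 - -]
Op 2: note_on(86): voice 1 is free -> assigned | voices=[76 86 -]
Op 3: note_on(83): voice 2 is free -> assigned | voices=[76 86 83]
Op 4: note_on(64): all voices busy, STEAL voice 0 (pitch 76, oldest) -> assign | voices=[64 86 83]
Op 5: note_on(78): all voices busy, STEAL voice 1 (pitch 86, oldest) -> assign | voices=[64 78 83]
Op 6: note_off(83): free voice 2 | voices=[64 78 -]
Op 7: note_on(74): voice 2 is free -> assigned | voices=[64 78 74]
Op 8: note_on(79): all voices busy, STEAL voice 0 (pitch 64, oldest) -> assign | voices=[79 78 74]
Op 9: note_on(70): all voices busy, STEAL voice 1 (pitch 78, oldest) -> assign | voices=[79 70 74]
Op 10: note_on(63): all voices busy, STEAL voice 2 (pitch 74, oldest) -> assign | voices=[79 70 63]
Op 11: note_off(63): free voice 2 | voices=[79 70 -]

Answer: 79 70 -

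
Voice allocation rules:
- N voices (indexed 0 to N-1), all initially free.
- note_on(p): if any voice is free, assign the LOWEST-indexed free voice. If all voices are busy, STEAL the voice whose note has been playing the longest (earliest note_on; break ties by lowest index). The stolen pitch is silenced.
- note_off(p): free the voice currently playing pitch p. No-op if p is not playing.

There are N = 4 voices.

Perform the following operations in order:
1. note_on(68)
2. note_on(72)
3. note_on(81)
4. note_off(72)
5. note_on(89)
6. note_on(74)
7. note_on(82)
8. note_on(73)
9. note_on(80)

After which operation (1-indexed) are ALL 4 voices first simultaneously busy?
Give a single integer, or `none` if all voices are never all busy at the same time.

Op 1: note_on(68): voice 0 is free -> assigned | voices=[68 - - -]
Op 2: note_on(72): voice 1 is free -> assigned | voices=[68 72 - -]
Op 3: note_on(81): voice 2 is free -> assigned | voices=[68 72 81 -]
Op 4: note_off(72): free voice 1 | voices=[68 - 81 -]
Op 5: note_on(89): voice 1 is free -> assigned | voices=[68 89 81 -]
Op 6: note_on(74): voice 3 is free -> assigned | voices=[68 89 81 74]
Op 7: note_on(82): all voices busy, STEAL voice 0 (pitch 68, oldest) -> assign | voices=[82 89 81 74]
Op 8: note_on(73): all voices busy, STEAL voice 2 (pitch 81, oldest) -> assign | voices=[82 89 73 74]
Op 9: note_on(80): all voices busy, STEAL voice 1 (pitch 89, oldest) -> assign | voices=[82 80 73 74]

Answer: 6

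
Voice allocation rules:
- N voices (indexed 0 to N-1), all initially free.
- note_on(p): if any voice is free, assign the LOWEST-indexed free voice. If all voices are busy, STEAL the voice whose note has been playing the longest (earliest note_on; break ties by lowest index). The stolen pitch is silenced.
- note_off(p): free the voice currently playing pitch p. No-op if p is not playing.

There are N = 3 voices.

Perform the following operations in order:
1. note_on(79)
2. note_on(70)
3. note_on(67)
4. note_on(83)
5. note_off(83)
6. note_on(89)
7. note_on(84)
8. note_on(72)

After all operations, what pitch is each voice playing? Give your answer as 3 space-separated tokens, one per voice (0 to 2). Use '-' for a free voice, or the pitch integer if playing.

Answer: 89 84 72

Derivation:
Op 1: note_on(79): voice 0 is free -> assigned | voices=[79 - -]
Op 2: note_on(70): voice 1 is free -> assigned | voices=[79 70 -]
Op 3: note_on(67): voice 2 is free -> assigned | voices=[79 70 67]
Op 4: note_on(83): all voices busy, STEAL voice 0 (pitch 79, oldest) -> assign | voices=[83 70 67]
Op 5: note_off(83): free voice 0 | voices=[- 70 67]
Op 6: note_on(89): voice 0 is free -> assigned | voices=[89 70 67]
Op 7: note_on(84): all voices busy, STEAL voice 1 (pitch 70, oldest) -> assign | voices=[89 84 67]
Op 8: note_on(72): all voices busy, STEAL voice 2 (pitch 67, oldest) -> assign | voices=[89 84 72]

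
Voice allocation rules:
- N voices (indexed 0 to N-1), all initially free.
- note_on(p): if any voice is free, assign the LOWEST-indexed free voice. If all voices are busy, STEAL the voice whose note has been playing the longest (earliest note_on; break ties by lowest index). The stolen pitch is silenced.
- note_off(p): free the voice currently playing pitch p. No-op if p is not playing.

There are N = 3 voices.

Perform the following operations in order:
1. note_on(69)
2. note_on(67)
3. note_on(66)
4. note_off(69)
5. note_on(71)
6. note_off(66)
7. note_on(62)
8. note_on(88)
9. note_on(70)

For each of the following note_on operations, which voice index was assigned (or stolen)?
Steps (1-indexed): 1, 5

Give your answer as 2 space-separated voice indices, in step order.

Op 1: note_on(69): voice 0 is free -> assigned | voices=[69 - -]
Op 2: note_on(67): voice 1 is free -> assigned | voices=[69 67 -]
Op 3: note_on(66): voice 2 is free -> assigned | voices=[69 67 66]
Op 4: note_off(69): free voice 0 | voices=[- 67 66]
Op 5: note_on(71): voice 0 is free -> assigned | voices=[71 67 66]
Op 6: note_off(66): free voice 2 | voices=[71 67 -]
Op 7: note_on(62): voice 2 is free -> assigned | voices=[71 67 62]
Op 8: note_on(88): all voices busy, STEAL voice 1 (pitch 67, oldest) -> assign | voices=[71 88 62]
Op 9: note_on(70): all voices busy, STEAL voice 0 (pitch 71, oldest) -> assign | voices=[70 88 62]

Answer: 0 0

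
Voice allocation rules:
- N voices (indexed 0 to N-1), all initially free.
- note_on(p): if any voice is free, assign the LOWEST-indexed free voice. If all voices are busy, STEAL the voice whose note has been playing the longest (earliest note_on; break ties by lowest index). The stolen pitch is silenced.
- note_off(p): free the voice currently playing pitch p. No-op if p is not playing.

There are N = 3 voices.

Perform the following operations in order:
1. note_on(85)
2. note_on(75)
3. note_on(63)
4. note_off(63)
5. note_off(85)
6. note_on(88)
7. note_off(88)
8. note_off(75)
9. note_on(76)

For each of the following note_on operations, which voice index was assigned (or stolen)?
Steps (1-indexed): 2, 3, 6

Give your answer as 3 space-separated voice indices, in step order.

Answer: 1 2 0

Derivation:
Op 1: note_on(85): voice 0 is free -> assigned | voices=[85 - -]
Op 2: note_on(75): voice 1 is free -> assigned | voices=[85 75 -]
Op 3: note_on(63): voice 2 is free -> assigned | voices=[85 75 63]
Op 4: note_off(63): free voice 2 | voices=[85 75 -]
Op 5: note_off(85): free voice 0 | voices=[- 75 -]
Op 6: note_on(88): voice 0 is free -> assigned | voices=[88 75 -]
Op 7: note_off(88): free voice 0 | voices=[- 75 -]
Op 8: note_off(75): free voice 1 | voices=[- - -]
Op 9: note_on(76): voice 0 is free -> assigned | voices=[76 - -]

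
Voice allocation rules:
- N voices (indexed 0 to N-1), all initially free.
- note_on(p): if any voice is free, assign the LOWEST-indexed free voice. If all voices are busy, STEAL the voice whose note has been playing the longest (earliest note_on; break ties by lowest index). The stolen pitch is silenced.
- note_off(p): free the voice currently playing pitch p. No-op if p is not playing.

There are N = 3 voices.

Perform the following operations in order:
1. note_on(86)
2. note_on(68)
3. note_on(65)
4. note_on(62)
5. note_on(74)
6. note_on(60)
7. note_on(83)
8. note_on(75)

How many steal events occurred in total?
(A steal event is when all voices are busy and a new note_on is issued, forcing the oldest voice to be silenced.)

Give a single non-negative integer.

Answer: 5

Derivation:
Op 1: note_on(86): voice 0 is free -> assigned | voices=[86 - -]
Op 2: note_on(68): voice 1 is free -> assigned | voices=[86 68 -]
Op 3: note_on(65): voice 2 is free -> assigned | voices=[86 68 65]
Op 4: note_on(62): all voices busy, STEAL voice 0 (pitch 86, oldest) -> assign | voices=[62 68 65]
Op 5: note_on(74): all voices busy, STEAL voice 1 (pitch 68, oldest) -> assign | voices=[62 74 65]
Op 6: note_on(60): all voices busy, STEAL voice 2 (pitch 65, oldest) -> assign | voices=[62 74 60]
Op 7: note_on(83): all voices busy, STEAL voice 0 (pitch 62, oldest) -> assign | voices=[83 74 60]
Op 8: note_on(75): all voices busy, STEAL voice 1 (pitch 74, oldest) -> assign | voices=[83 75 60]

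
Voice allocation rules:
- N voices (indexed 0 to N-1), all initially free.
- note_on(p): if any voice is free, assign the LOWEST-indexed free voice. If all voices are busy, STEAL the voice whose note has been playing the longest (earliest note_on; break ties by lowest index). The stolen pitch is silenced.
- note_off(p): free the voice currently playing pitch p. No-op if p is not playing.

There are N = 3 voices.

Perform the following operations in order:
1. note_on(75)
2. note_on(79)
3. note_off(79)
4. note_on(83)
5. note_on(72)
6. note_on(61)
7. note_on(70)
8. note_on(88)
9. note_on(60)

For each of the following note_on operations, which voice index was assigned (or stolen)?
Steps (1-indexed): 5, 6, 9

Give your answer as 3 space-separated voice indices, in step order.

Op 1: note_on(75): voice 0 is free -> assigned | voices=[75 - -]
Op 2: note_on(79): voice 1 is free -> assigned | voices=[75 79 -]
Op 3: note_off(79): free voice 1 | voices=[75 - -]
Op 4: note_on(83): voice 1 is free -> assigned | voices=[75 83 -]
Op 5: note_on(72): voice 2 is free -> assigned | voices=[75 83 72]
Op 6: note_on(61): all voices busy, STEAL voice 0 (pitch 75, oldest) -> assign | voices=[61 83 72]
Op 7: note_on(70): all voices busy, STEAL voice 1 (pitch 83, oldest) -> assign | voices=[61 70 72]
Op 8: note_on(88): all voices busy, STEAL voice 2 (pitch 72, oldest) -> assign | voices=[61 70 88]
Op 9: note_on(60): all voices busy, STEAL voice 0 (pitch 61, oldest) -> assign | voices=[60 70 88]

Answer: 2 0 0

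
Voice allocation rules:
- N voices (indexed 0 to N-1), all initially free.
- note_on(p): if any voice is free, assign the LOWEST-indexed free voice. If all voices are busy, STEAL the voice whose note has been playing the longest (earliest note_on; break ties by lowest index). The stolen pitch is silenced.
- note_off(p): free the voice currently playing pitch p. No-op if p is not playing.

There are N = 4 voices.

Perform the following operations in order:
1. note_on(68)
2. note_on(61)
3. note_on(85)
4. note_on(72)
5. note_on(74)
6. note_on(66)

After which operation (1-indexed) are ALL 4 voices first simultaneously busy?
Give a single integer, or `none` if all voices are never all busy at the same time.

Answer: 4

Derivation:
Op 1: note_on(68): voice 0 is free -> assigned | voices=[68 - - -]
Op 2: note_on(61): voice 1 is free -> assigned | voices=[68 61 - -]
Op 3: note_on(85): voice 2 is free -> assigned | voices=[68 61 85 -]
Op 4: note_on(72): voice 3 is free -> assigned | voices=[68 61 85 72]
Op 5: note_on(74): all voices busy, STEAL voice 0 (pitch 68, oldest) -> assign | voices=[74 61 85 72]
Op 6: note_on(66): all voices busy, STEAL voice 1 (pitch 61, oldest) -> assign | voices=[74 66 85 72]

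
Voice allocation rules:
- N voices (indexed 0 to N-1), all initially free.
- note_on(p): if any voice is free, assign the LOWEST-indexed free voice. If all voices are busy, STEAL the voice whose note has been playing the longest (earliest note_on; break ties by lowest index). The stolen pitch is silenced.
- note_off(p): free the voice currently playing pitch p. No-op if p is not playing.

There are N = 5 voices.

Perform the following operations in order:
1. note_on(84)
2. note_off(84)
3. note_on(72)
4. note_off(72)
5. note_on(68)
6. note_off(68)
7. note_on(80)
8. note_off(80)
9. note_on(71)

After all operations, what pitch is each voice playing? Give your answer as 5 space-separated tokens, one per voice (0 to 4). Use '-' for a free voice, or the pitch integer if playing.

Op 1: note_on(84): voice 0 is free -> assigned | voices=[84 - - - -]
Op 2: note_off(84): free voice 0 | voices=[- - - - -]
Op 3: note_on(72): voice 0 is free -> assigned | voices=[72 - - - -]
Op 4: note_off(72): free voice 0 | voices=[- - - - -]
Op 5: note_on(68): voice 0 is free -> assigned | voices=[68 - - - -]
Op 6: note_off(68): free voice 0 | voices=[- - - - -]
Op 7: note_on(80): voice 0 is free -> assigned | voices=[80 - - - -]
Op 8: note_off(80): free voice 0 | voices=[- - - - -]
Op 9: note_on(71): voice 0 is free -> assigned | voices=[71 - - - -]

Answer: 71 - - - -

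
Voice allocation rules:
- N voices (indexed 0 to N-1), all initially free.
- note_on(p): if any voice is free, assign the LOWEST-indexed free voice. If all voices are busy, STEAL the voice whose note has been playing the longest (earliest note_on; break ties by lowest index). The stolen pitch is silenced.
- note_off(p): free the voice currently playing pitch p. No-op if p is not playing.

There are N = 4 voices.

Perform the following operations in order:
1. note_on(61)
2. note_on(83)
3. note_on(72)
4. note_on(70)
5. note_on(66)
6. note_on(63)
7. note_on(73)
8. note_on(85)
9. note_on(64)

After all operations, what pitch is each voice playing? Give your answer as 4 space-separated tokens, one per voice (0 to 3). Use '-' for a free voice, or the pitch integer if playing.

Op 1: note_on(61): voice 0 is free -> assigned | voices=[61 - - -]
Op 2: note_on(83): voice 1 is free -> assigned | voices=[61 83 - -]
Op 3: note_on(72): voice 2 is free -> assigned | voices=[61 83 72 -]
Op 4: note_on(70): voice 3 is free -> assigned | voices=[61 83 72 70]
Op 5: note_on(66): all voices busy, STEAL voice 0 (pitch 61, oldest) -> assign | voices=[66 83 72 70]
Op 6: note_on(63): all voices busy, STEAL voice 1 (pitch 83, oldest) -> assign | voices=[66 63 72 70]
Op 7: note_on(73): all voices busy, STEAL voice 2 (pitch 72, oldest) -> assign | voices=[66 63 73 70]
Op 8: note_on(85): all voices busy, STEAL voice 3 (pitch 70, oldest) -> assign | voices=[66 63 73 85]
Op 9: note_on(64): all voices busy, STEAL voice 0 (pitch 66, oldest) -> assign | voices=[64 63 73 85]

Answer: 64 63 73 85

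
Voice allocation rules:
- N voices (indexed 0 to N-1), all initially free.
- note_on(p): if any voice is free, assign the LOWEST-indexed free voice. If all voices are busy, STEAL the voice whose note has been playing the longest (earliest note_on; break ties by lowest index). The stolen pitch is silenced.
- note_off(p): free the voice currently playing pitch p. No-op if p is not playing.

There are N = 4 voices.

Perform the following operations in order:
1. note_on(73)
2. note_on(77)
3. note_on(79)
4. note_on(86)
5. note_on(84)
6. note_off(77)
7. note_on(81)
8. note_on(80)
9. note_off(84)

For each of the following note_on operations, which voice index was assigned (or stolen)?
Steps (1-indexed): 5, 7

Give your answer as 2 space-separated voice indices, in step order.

Op 1: note_on(73): voice 0 is free -> assigned | voices=[73 - - -]
Op 2: note_on(77): voice 1 is free -> assigned | voices=[73 77 - -]
Op 3: note_on(79): voice 2 is free -> assigned | voices=[73 77 79 -]
Op 4: note_on(86): voice 3 is free -> assigned | voices=[73 77 79 86]
Op 5: note_on(84): all voices busy, STEAL voice 0 (pitch 73, oldest) -> assign | voices=[84 77 79 86]
Op 6: note_off(77): free voice 1 | voices=[84 - 79 86]
Op 7: note_on(81): voice 1 is free -> assigned | voices=[84 81 79 86]
Op 8: note_on(80): all voices busy, STEAL voice 2 (pitch 79, oldest) -> assign | voices=[84 81 80 86]
Op 9: note_off(84): free voice 0 | voices=[- 81 80 86]

Answer: 0 1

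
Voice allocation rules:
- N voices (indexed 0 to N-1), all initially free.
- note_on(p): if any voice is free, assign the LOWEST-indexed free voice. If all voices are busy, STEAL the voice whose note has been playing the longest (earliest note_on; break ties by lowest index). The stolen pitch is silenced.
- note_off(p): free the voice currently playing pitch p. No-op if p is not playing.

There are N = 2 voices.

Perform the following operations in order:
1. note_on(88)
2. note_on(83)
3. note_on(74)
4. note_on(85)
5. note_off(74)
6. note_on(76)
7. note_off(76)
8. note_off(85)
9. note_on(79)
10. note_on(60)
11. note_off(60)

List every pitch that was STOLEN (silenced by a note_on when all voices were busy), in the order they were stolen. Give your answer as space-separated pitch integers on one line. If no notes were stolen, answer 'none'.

Op 1: note_on(88): voice 0 is free -> assigned | voices=[88 -]
Op 2: note_on(83): voice 1 is free -> assigned | voices=[88 83]
Op 3: note_on(74): all voices busy, STEAL voice 0 (pitch 88, oldest) -> assign | voices=[74 83]
Op 4: note_on(85): all voices busy, STEAL voice 1 (pitch 83, oldest) -> assign | voices=[74 85]
Op 5: note_off(74): free voice 0 | voices=[- 85]
Op 6: note_on(76): voice 0 is free -> assigned | voices=[76 85]
Op 7: note_off(76): free voice 0 | voices=[- 85]
Op 8: note_off(85): free voice 1 | voices=[- -]
Op 9: note_on(79): voice 0 is free -> assigned | voices=[79 -]
Op 10: note_on(60): voice 1 is free -> assigned | voices=[79 60]
Op 11: note_off(60): free voice 1 | voices=[79 -]

Answer: 88 83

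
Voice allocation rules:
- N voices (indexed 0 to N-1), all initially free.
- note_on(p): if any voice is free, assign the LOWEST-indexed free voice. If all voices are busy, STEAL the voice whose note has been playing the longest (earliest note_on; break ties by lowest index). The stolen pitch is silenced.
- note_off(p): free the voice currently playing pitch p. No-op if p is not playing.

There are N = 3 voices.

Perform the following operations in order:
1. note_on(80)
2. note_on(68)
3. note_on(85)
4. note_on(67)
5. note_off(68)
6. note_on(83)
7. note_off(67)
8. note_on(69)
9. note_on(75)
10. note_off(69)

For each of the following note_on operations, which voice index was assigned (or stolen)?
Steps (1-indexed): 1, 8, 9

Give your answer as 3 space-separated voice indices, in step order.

Answer: 0 0 2

Derivation:
Op 1: note_on(80): voice 0 is free -> assigned | voices=[80 - -]
Op 2: note_on(68): voice 1 is free -> assigned | voices=[80 68 -]
Op 3: note_on(85): voice 2 is free -> assigned | voices=[80 68 85]
Op 4: note_on(67): all voices busy, STEAL voice 0 (pitch 80, oldest) -> assign | voices=[67 68 85]
Op 5: note_off(68): free voice 1 | voices=[67 - 85]
Op 6: note_on(83): voice 1 is free -> assigned | voices=[67 83 85]
Op 7: note_off(67): free voice 0 | voices=[- 83 85]
Op 8: note_on(69): voice 0 is free -> assigned | voices=[69 83 85]
Op 9: note_on(75): all voices busy, STEAL voice 2 (pitch 85, oldest) -> assign | voices=[69 83 75]
Op 10: note_off(69): free voice 0 | voices=[- 83 75]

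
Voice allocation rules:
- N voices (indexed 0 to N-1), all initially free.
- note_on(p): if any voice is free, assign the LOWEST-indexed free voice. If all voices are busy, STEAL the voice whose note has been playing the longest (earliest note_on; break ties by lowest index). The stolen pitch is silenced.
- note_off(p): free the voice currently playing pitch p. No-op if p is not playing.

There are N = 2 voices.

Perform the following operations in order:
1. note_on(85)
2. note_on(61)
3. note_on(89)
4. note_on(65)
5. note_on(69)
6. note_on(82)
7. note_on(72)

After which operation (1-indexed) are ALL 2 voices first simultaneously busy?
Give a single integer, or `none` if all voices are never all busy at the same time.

Answer: 2

Derivation:
Op 1: note_on(85): voice 0 is free -> assigned | voices=[85 -]
Op 2: note_on(61): voice 1 is free -> assigned | voices=[85 61]
Op 3: note_on(89): all voices busy, STEAL voice 0 (pitch 85, oldest) -> assign | voices=[89 61]
Op 4: note_on(65): all voices busy, STEAL voice 1 (pitch 61, oldest) -> assign | voices=[89 65]
Op 5: note_on(69): all voices busy, STEAL voice 0 (pitch 89, oldest) -> assign | voices=[69 65]
Op 6: note_on(82): all voices busy, STEAL voice 1 (pitch 65, oldest) -> assign | voices=[69 82]
Op 7: note_on(72): all voices busy, STEAL voice 0 (pitch 69, oldest) -> assign | voices=[72 82]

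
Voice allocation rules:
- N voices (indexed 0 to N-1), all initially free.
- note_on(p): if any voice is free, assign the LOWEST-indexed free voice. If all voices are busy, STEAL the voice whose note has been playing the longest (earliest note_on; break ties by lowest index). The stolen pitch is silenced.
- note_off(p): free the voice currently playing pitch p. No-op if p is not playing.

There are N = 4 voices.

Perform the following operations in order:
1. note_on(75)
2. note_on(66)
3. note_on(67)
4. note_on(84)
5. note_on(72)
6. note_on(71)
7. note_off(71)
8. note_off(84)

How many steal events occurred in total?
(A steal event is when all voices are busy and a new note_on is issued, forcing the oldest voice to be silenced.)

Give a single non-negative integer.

Op 1: note_on(75): voice 0 is free -> assigned | voices=[75 - - -]
Op 2: note_on(66): voice 1 is free -> assigned | voices=[75 66 - -]
Op 3: note_on(67): voice 2 is free -> assigned | voices=[75 66 67 -]
Op 4: note_on(84): voice 3 is free -> assigned | voices=[75 66 67 84]
Op 5: note_on(72): all voices busy, STEAL voice 0 (pitch 75, oldest) -> assign | voices=[72 66 67 84]
Op 6: note_on(71): all voices busy, STEAL voice 1 (pitch 66, oldest) -> assign | voices=[72 71 67 84]
Op 7: note_off(71): free voice 1 | voices=[72 - 67 84]
Op 8: note_off(84): free voice 3 | voices=[72 - 67 -]

Answer: 2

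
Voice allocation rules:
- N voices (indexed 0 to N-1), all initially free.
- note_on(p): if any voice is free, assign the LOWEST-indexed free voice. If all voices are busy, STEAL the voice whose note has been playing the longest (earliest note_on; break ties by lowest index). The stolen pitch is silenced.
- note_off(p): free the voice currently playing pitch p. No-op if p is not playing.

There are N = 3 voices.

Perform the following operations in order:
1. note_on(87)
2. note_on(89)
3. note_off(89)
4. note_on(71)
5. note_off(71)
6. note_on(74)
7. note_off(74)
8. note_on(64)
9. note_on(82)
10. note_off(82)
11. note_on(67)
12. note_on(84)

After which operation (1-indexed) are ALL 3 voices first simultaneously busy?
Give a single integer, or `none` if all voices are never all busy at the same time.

Answer: 9

Derivation:
Op 1: note_on(87): voice 0 is free -> assigned | voices=[87 - -]
Op 2: note_on(89): voice 1 is free -> assigned | voices=[87 89 -]
Op 3: note_off(89): free voice 1 | voices=[87 - -]
Op 4: note_on(71): voice 1 is free -> assigned | voices=[87 71 -]
Op 5: note_off(71): free voice 1 | voices=[87 - -]
Op 6: note_on(74): voice 1 is free -> assigned | voices=[87 74 -]
Op 7: note_off(74): free voice 1 | voices=[87 - -]
Op 8: note_on(64): voice 1 is free -> assigned | voices=[87 64 -]
Op 9: note_on(82): voice 2 is free -> assigned | voices=[87 64 82]
Op 10: note_off(82): free voice 2 | voices=[87 64 -]
Op 11: note_on(67): voice 2 is free -> assigned | voices=[87 64 67]
Op 12: note_on(84): all voices busy, STEAL voice 0 (pitch 87, oldest) -> assign | voices=[84 64 67]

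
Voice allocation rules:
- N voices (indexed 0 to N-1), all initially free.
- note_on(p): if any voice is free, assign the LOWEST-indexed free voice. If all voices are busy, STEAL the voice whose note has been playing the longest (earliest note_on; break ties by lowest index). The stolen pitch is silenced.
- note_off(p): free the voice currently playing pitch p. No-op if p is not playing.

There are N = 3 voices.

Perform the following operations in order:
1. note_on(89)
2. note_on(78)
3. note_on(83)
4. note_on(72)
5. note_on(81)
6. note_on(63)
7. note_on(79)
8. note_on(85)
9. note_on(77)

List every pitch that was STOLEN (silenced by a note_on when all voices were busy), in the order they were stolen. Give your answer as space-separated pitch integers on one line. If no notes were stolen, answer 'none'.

Answer: 89 78 83 72 81 63

Derivation:
Op 1: note_on(89): voice 0 is free -> assigned | voices=[89 - -]
Op 2: note_on(78): voice 1 is free -> assigned | voices=[89 78 -]
Op 3: note_on(83): voice 2 is free -> assigned | voices=[89 78 83]
Op 4: note_on(72): all voices busy, STEAL voice 0 (pitch 89, oldest) -> assign | voices=[72 78 83]
Op 5: note_on(81): all voices busy, STEAL voice 1 (pitch 78, oldest) -> assign | voices=[72 81 83]
Op 6: note_on(63): all voices busy, STEAL voice 2 (pitch 83, oldest) -> assign | voices=[72 81 63]
Op 7: note_on(79): all voices busy, STEAL voice 0 (pitch 72, oldest) -> assign | voices=[79 81 63]
Op 8: note_on(85): all voices busy, STEAL voice 1 (pitch 81, oldest) -> assign | voices=[79 85 63]
Op 9: note_on(77): all voices busy, STEAL voice 2 (pitch 63, oldest) -> assign | voices=[79 85 77]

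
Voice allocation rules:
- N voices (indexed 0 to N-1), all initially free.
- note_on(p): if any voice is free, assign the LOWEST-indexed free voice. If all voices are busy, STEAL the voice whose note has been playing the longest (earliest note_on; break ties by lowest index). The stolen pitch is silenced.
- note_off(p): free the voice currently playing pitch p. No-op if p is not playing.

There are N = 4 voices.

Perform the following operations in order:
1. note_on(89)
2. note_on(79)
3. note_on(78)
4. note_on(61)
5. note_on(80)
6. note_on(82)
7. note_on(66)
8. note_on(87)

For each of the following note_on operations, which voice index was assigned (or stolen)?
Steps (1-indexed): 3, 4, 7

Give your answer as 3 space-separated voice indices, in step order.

Answer: 2 3 2

Derivation:
Op 1: note_on(89): voice 0 is free -> assigned | voices=[89 - - -]
Op 2: note_on(79): voice 1 is free -> assigned | voices=[89 79 - -]
Op 3: note_on(78): voice 2 is free -> assigned | voices=[89 79 78 -]
Op 4: note_on(61): voice 3 is free -> assigned | voices=[89 79 78 61]
Op 5: note_on(80): all voices busy, STEAL voice 0 (pitch 89, oldest) -> assign | voices=[80 79 78 61]
Op 6: note_on(82): all voices busy, STEAL voice 1 (pitch 79, oldest) -> assign | voices=[80 82 78 61]
Op 7: note_on(66): all voices busy, STEAL voice 2 (pitch 78, oldest) -> assign | voices=[80 82 66 61]
Op 8: note_on(87): all voices busy, STEAL voice 3 (pitch 61, oldest) -> assign | voices=[80 82 66 87]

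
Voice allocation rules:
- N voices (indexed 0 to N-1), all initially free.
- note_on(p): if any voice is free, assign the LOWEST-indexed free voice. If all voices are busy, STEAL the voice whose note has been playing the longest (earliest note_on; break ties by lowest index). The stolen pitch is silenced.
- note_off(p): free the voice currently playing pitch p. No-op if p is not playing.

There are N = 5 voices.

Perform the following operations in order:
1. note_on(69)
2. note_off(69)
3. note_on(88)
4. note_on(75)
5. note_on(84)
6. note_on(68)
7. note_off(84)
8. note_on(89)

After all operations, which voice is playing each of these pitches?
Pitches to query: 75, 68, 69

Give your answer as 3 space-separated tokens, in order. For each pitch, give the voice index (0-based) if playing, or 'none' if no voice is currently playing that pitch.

Answer: 1 3 none

Derivation:
Op 1: note_on(69): voice 0 is free -> assigned | voices=[69 - - - -]
Op 2: note_off(69): free voice 0 | voices=[- - - - -]
Op 3: note_on(88): voice 0 is free -> assigned | voices=[88 - - - -]
Op 4: note_on(75): voice 1 is free -> assigned | voices=[88 75 - - -]
Op 5: note_on(84): voice 2 is free -> assigned | voices=[88 75 84 - -]
Op 6: note_on(68): voice 3 is free -> assigned | voices=[88 75 84 68 -]
Op 7: note_off(84): free voice 2 | voices=[88 75 - 68 -]
Op 8: note_on(89): voice 2 is free -> assigned | voices=[88 75 89 68 -]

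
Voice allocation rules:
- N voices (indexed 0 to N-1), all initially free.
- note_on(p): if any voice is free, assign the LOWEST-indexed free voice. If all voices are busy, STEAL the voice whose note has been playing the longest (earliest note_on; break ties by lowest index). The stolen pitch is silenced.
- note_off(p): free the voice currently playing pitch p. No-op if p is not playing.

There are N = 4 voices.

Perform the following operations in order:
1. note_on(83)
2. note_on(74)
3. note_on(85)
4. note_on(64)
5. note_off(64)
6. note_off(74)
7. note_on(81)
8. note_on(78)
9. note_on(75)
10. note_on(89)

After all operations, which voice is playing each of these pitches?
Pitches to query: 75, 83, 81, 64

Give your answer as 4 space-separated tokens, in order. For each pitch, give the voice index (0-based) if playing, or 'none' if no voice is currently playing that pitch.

Answer: 0 none 1 none

Derivation:
Op 1: note_on(83): voice 0 is free -> assigned | voices=[83 - - -]
Op 2: note_on(74): voice 1 is free -> assigned | voices=[83 74 - -]
Op 3: note_on(85): voice 2 is free -> assigned | voices=[83 74 85 -]
Op 4: note_on(64): voice 3 is free -> assigned | voices=[83 74 85 64]
Op 5: note_off(64): free voice 3 | voices=[83 74 85 -]
Op 6: note_off(74): free voice 1 | voices=[83 - 85 -]
Op 7: note_on(81): voice 1 is free -> assigned | voices=[83 81 85 -]
Op 8: note_on(78): voice 3 is free -> assigned | voices=[83 81 85 78]
Op 9: note_on(75): all voices busy, STEAL voice 0 (pitch 83, oldest) -> assign | voices=[75 81 85 78]
Op 10: note_on(89): all voices busy, STEAL voice 2 (pitch 85, oldest) -> assign | voices=[75 81 89 78]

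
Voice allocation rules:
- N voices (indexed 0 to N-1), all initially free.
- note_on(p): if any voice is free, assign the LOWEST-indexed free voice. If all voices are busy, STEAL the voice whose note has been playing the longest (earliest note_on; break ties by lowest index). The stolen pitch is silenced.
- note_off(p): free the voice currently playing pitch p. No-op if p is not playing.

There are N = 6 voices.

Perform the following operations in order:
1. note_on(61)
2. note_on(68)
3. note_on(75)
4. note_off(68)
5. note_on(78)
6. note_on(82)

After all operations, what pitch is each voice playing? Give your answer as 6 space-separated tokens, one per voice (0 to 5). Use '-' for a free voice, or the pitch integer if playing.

Op 1: note_on(61): voice 0 is free -> assigned | voices=[61 - - - - -]
Op 2: note_on(68): voice 1 is free -> assigned | voices=[61 68 - - - -]
Op 3: note_on(75): voice 2 is free -> assigned | voices=[61 68 75 - - -]
Op 4: note_off(68): free voice 1 | voices=[61 - 75 - - -]
Op 5: note_on(78): voice 1 is free -> assigned | voices=[61 78 75 - - -]
Op 6: note_on(82): voice 3 is free -> assigned | voices=[61 78 75 82 - -]

Answer: 61 78 75 82 - -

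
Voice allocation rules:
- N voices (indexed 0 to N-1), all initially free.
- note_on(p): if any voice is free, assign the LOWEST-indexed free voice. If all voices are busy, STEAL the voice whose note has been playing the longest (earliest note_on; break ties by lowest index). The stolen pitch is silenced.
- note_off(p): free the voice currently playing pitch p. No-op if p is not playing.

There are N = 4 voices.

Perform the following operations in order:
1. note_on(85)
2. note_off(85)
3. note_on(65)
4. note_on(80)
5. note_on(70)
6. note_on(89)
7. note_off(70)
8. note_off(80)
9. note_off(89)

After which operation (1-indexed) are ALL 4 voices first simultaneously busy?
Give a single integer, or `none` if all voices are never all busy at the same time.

Answer: 6

Derivation:
Op 1: note_on(85): voice 0 is free -> assigned | voices=[85 - - -]
Op 2: note_off(85): free voice 0 | voices=[- - - -]
Op 3: note_on(65): voice 0 is free -> assigned | voices=[65 - - -]
Op 4: note_on(80): voice 1 is free -> assigned | voices=[65 80 - -]
Op 5: note_on(70): voice 2 is free -> assigned | voices=[65 80 70 -]
Op 6: note_on(89): voice 3 is free -> assigned | voices=[65 80 70 89]
Op 7: note_off(70): free voice 2 | voices=[65 80 - 89]
Op 8: note_off(80): free voice 1 | voices=[65 - - 89]
Op 9: note_off(89): free voice 3 | voices=[65 - - -]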